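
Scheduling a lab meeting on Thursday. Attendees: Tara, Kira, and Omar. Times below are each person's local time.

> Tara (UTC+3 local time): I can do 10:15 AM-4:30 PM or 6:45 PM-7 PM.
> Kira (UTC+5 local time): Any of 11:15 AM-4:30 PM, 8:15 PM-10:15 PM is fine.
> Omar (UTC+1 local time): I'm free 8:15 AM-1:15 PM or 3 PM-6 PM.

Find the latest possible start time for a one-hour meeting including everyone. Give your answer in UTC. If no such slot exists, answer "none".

10:30

Tara in UTC: 07:15-13:30, 15:45-16:00 (subtract 3h to convert from UTC+3).
Kira in UTC: 06:15-11:30, 15:15-17:15 (subtract 5h to convert from UTC+5).
Omar in UTC: 07:15-12:15, 14:00-17:00 (subtract 1h to convert from UTC+1).
Tara ∩ Kira: 07:15-11:30, 15:45-16:00.
Tara ∩ Kira ∩ Omar: 07:15-11:30, 15:45-16:00.
The last common window of at least 60 minutes is 07:15-11:30; a 60-minute meeting can start as late as 10:30 and still end by 11:30.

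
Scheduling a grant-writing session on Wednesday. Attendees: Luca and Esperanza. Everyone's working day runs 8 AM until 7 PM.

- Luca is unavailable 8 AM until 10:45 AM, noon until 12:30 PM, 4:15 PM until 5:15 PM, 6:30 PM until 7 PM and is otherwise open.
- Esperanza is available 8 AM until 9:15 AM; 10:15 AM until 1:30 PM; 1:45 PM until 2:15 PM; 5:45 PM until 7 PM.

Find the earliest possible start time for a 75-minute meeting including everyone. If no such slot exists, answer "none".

Luca free: 10:45-12:00, 12:30-16:15, 17:15-18:30 (invert busy blocks within the working day).
Esperanza free: 08:00-09:15, 10:15-13:30, 13:45-14:15, 17:45-19:00.
Luca ∩ Esperanza: 10:45-12:00, 12:30-13:30, 13:45-14:15, 17:45-18:30.
The first common window of at least 75 minutes is 10:45-12:00, so the earliest start is 10:45.

10:45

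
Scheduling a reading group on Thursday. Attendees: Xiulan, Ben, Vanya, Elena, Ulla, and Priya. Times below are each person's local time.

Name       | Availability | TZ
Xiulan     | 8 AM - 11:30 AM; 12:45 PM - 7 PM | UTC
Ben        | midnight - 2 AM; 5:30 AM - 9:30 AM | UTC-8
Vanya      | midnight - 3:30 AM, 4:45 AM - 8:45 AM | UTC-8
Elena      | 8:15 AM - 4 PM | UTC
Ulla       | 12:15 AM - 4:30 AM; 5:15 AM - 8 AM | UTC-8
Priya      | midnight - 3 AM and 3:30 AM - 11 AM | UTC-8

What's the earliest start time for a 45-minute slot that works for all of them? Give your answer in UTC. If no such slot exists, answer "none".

Xiulan in UTC: 08:00-11:30, 12:45-19:00.
Ben in UTC: 08:00-10:00, 13:30-17:30 (add 8h to convert from UTC-8).
Vanya in UTC: 08:00-11:30, 12:45-16:45 (add 8h to convert from UTC-8).
Elena in UTC: 08:15-16:00.
Ulla in UTC: 08:15-12:30, 13:15-16:00 (add 8h to convert from UTC-8).
Priya in UTC: 08:00-11:00, 11:30-19:00 (add 8h to convert from UTC-8).
Xiulan ∩ Ben: 08:00-10:00, 13:30-17:30.
Xiulan ∩ Ben ∩ Vanya: 08:00-10:00, 13:30-16:45.
Xiulan ∩ Ben ∩ Vanya ∩ Elena: 08:15-10:00, 13:30-16:00.
Xiulan ∩ Ben ∩ Vanya ∩ Elena ∩ Ulla: 08:15-10:00, 13:30-16:00.
Xiulan ∩ Ben ∩ Vanya ∩ Elena ∩ Ulla ∩ Priya: 08:15-10:00, 13:30-16:00.
Those are the intersection windows.
The first common window of at least 45 minutes is 08:15-10:00, so the earliest start is 08:15.

08:15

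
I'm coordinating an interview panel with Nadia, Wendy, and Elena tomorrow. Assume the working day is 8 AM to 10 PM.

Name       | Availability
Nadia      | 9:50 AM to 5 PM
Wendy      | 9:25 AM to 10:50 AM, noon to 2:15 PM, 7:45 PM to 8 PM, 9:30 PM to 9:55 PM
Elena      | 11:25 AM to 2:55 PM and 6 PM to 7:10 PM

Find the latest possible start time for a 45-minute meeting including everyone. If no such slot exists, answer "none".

Nadia ∩ Wendy: 09:50-10:50, 12:00-14:15.
Nadia ∩ Wendy ∩ Elena: 12:00-14:15.
The last common window of at least 45 minutes is 12:00-14:15; a 45-minute meeting can start as late as 13:30 and still end by 14:15.

13:30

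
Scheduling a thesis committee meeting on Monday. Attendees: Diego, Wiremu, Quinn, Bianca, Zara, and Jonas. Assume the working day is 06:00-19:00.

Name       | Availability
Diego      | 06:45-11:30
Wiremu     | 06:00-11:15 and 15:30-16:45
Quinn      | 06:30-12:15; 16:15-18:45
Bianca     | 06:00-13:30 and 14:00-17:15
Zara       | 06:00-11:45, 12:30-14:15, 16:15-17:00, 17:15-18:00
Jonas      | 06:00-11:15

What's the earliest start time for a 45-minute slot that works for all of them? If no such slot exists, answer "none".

Diego ∩ Wiremu: 06:45-11:15.
Diego ∩ Wiremu ∩ Quinn: 06:45-11:15.
Diego ∩ Wiremu ∩ Quinn ∩ Bianca: 06:45-11:15.
Diego ∩ Wiremu ∩ Quinn ∩ Bianca ∩ Zara: 06:45-11:15.
Diego ∩ Wiremu ∩ Quinn ∩ Bianca ∩ Zara ∩ Jonas: 06:45-11:15.
So the common availability across everyone is 06:45-11:15.
The first common window of at least 45 minutes is 06:45-11:15, so the earliest start is 06:45.

06:45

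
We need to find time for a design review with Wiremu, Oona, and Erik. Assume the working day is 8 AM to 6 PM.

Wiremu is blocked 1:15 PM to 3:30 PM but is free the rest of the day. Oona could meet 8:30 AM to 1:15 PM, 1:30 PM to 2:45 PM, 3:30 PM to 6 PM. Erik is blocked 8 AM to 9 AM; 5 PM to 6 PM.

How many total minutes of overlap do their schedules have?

Wiremu free: 08:00-13:15, 15:30-18:00 (invert busy blocks within the working day).
Oona free: 08:30-13:15, 13:30-14:45, 15:30-18:00.
Erik free: 09:00-17:00 (invert busy blocks within the working day).
Wiremu ∩ Oona: 08:30-13:15, 15:30-18:00.
Wiremu ∩ Oona ∩ Erik: 09:00-13:15, 15:30-17:00.
Those are the intersection windows.
Summing the common windows: 255 + 90 = 345 minutes.

345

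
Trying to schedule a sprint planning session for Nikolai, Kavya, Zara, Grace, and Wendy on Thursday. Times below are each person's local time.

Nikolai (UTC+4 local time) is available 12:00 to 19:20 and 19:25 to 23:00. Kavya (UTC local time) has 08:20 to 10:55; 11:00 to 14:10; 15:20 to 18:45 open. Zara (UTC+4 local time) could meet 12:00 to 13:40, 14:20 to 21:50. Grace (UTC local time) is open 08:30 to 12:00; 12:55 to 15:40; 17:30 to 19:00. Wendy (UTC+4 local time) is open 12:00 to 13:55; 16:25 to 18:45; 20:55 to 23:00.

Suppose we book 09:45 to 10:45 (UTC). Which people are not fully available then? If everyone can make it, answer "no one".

Wendy, Zara

Nikolai in UTC: 08:00-15:20, 15:25-19:00 (subtract 4h to convert from UTC+4).
Kavya in UTC: 08:20-10:55, 11:00-14:10, 15:20-18:45.
Zara in UTC: 08:00-09:40, 10:20-17:50 (subtract 4h to convert from UTC+4).
Grace in UTC: 08:30-12:00, 12:55-15:40, 17:30-19:00.
Wendy in UTC: 08:00-09:55, 12:25-14:45, 16:55-19:00 (subtract 4h to convert from UTC+4).
Nikolai: free for 09:45-10:45. Kavya: free for 09:45-10:45. Zara: not fully free for 09:45-10:45. Grace: free for 09:45-10:45. Wendy: not fully free for 09:45-10:45.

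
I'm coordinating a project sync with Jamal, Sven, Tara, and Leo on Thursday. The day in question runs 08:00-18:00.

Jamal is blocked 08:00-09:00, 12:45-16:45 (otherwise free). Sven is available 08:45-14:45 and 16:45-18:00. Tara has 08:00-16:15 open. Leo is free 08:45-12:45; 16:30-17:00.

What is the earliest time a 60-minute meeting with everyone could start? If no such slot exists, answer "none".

09:00

Jamal free: 09:00-12:45, 16:45-18:00 (invert busy blocks within the working day).
Sven free: 08:45-14:45, 16:45-18:00.
Tara free: 08:00-16:15.
Leo free: 08:45-12:45, 16:30-17:00.
Jamal ∩ Sven: 09:00-12:45, 16:45-18:00.
Jamal ∩ Sven ∩ Tara: 09:00-12:45.
Jamal ∩ Sven ∩ Tara ∩ Leo: 09:00-12:45.
Those are the intersection windows.
The first common window of at least 60 minutes is 09:00-12:45, so the earliest start is 09:00.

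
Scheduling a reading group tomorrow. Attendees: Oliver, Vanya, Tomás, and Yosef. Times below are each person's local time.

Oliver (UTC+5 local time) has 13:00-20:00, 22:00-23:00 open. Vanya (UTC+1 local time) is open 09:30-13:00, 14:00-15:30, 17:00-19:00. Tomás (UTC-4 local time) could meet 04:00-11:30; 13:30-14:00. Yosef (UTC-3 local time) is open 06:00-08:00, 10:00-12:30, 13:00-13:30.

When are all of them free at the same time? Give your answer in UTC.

09:00-11:00, 13:00-14:30

Oliver in UTC: 08:00-15:00, 17:00-18:00 (subtract 5h to convert from UTC+5).
Vanya in UTC: 08:30-12:00, 13:00-14:30, 16:00-18:00 (subtract 1h to convert from UTC+1).
Tomás in UTC: 08:00-15:30, 17:30-18:00 (add 4h to convert from UTC-4).
Yosef in UTC: 09:00-11:00, 13:00-15:30, 16:00-16:30 (add 3h to convert from UTC-3).
Oliver ∩ Vanya: 08:30-12:00, 13:00-14:30, 17:00-18:00.
Oliver ∩ Vanya ∩ Tomás: 08:30-12:00, 13:00-14:30, 17:30-18:00.
Oliver ∩ Vanya ∩ Tomás ∩ Yosef: 09:00-11:00, 13:00-14:30.
So the common availability across everyone is 09:00-11:00, 13:00-14:30.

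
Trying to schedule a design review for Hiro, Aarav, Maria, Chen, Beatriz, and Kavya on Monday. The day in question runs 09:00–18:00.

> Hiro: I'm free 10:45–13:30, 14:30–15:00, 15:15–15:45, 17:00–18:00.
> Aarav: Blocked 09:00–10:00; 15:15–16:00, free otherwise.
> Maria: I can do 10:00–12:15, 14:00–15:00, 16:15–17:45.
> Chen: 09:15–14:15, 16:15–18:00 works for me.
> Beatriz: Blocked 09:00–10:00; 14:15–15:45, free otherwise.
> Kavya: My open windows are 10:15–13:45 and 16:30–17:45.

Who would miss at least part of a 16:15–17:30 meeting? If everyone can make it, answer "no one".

Hiro, Kavya

Hiro free: 10:45-13:30, 14:30-15:00, 15:15-15:45, 17:00-18:00.
Aarav free: 10:00-15:15, 16:00-18:00 (invert busy blocks within the working day).
Maria free: 10:00-12:15, 14:00-15:00, 16:15-17:45.
Chen free: 09:15-14:15, 16:15-18:00.
Beatriz free: 10:00-14:15, 15:45-18:00 (invert busy blocks within the working day).
Kavya free: 10:15-13:45, 16:30-17:45.
Hiro: not fully free for 16:15-17:30. Aarav: free for 16:15-17:30. Maria: free for 16:15-17:30. Chen: free for 16:15-17:30. Beatriz: free for 16:15-17:30. Kavya: not fully free for 16:15-17:30.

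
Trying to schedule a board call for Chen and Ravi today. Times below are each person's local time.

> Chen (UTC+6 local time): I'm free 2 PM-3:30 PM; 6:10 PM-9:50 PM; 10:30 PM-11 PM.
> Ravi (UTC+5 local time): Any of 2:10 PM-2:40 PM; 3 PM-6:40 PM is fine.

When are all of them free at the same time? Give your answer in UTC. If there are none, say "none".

09:10-09:30, 12:10-13:40

Chen in UTC: 08:00-09:30, 12:10-15:50, 16:30-17:00 (subtract 6h to convert from UTC+6).
Ravi in UTC: 09:10-09:40, 10:00-13:40 (subtract 5h to convert from UTC+5).
Chen ∩ Ravi: 09:10-09:30, 12:10-13:40.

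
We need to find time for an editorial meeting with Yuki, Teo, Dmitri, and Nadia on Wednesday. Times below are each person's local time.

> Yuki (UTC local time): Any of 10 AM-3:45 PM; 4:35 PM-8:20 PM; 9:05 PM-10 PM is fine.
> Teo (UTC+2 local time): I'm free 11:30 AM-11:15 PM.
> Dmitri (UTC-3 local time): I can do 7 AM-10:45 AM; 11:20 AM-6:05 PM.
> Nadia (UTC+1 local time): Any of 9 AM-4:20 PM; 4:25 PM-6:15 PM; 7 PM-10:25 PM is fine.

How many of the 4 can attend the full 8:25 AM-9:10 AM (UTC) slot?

1

Yuki in UTC: 10:00-15:45, 16:35-20:20, 21:05-22:00.
Teo in UTC: 09:30-21:15 (subtract 2h to convert from UTC+2).
Dmitri in UTC: 10:00-13:45, 14:20-21:05 (add 3h to convert from UTC-3).
Nadia in UTC: 08:00-15:20, 15:25-17:15, 18:00-21:25 (subtract 1h to convert from UTC+1).
Nadia can make the full 08:25-09:10 slot — that's 1.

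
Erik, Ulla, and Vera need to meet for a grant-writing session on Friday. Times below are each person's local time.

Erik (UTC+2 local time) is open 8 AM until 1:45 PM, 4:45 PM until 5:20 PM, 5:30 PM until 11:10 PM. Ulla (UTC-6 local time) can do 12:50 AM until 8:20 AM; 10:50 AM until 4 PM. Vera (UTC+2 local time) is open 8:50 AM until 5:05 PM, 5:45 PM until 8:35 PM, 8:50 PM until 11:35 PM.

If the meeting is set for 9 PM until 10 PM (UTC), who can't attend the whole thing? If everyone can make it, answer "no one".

Erik in UTC: 06:00-11:45, 14:45-15:20, 15:30-21:10 (subtract 2h to convert from UTC+2).
Ulla in UTC: 06:50-14:20, 16:50-22:00 (add 6h to convert from UTC-6).
Vera in UTC: 06:50-15:05, 15:45-18:35, 18:50-21:35 (subtract 2h to convert from UTC+2).
Erik: not fully free for 21:00-22:00. Ulla: free for 21:00-22:00. Vera: not fully free for 21:00-22:00.

Erik, Vera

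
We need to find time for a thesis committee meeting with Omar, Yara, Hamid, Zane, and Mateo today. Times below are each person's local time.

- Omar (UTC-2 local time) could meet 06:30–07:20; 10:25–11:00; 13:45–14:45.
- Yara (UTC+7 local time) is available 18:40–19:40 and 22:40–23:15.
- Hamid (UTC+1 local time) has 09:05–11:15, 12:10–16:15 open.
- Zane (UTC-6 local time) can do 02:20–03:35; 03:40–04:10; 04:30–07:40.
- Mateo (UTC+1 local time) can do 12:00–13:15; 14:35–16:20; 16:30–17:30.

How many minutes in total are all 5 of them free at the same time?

Omar in UTC: 08:30-09:20, 12:25-13:00, 15:45-16:45 (add 2h to convert from UTC-2).
Yara in UTC: 11:40-12:40, 15:40-16:15 (subtract 7h to convert from UTC+7).
Hamid in UTC: 08:05-10:15, 11:10-15:15 (subtract 1h to convert from UTC+1).
Zane in UTC: 08:20-09:35, 09:40-10:10, 10:30-13:40 (add 6h to convert from UTC-6).
Mateo in UTC: 11:00-12:15, 13:35-15:20, 15:30-16:30 (subtract 1h to convert from UTC+1).
Omar ∩ Yara: 12:25-12:40, 15:45-16:15.
Omar ∩ Yara ∩ Hamid: 12:25-12:40.
Omar ∩ Yara ∩ Hamid ∩ Zane: 12:25-12:40.
Omar ∩ Yara ∩ Hamid ∩ Zane ∩ Mateo: ∅.
There is no time when everyone is free.
There is no common window, so the total is 0 minutes.

0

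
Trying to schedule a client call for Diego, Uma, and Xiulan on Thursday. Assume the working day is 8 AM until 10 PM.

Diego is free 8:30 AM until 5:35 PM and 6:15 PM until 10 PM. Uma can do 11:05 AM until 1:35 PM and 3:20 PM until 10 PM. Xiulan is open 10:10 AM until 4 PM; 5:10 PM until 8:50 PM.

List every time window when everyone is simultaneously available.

11:05-13:35, 15:20-16:00, 17:10-17:35, 18:15-20:50

Diego ∩ Uma: 11:05-13:35, 15:20-17:35, 18:15-22:00.
Diego ∩ Uma ∩ Xiulan: 11:05-13:35, 15:20-16:00, 17:10-17:35, 18:15-20:50.
So the common availability across everyone is 11:05-13:35, 15:20-16:00, 17:10-17:35, 18:15-20:50.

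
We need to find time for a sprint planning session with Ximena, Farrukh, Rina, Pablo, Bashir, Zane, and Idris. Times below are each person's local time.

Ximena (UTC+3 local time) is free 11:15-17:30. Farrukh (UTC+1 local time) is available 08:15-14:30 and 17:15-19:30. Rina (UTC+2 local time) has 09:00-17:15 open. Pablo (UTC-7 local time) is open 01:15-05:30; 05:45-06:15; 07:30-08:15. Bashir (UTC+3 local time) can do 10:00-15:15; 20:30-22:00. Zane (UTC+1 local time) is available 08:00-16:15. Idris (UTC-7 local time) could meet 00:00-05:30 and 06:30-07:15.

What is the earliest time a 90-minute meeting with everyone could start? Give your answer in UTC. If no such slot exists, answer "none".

08:15

Ximena in UTC: 08:15-14:30 (subtract 3h to convert from UTC+3).
Farrukh in UTC: 07:15-13:30, 16:15-18:30 (subtract 1h to convert from UTC+1).
Rina in UTC: 07:00-15:15 (subtract 2h to convert from UTC+2).
Pablo in UTC: 08:15-12:30, 12:45-13:15, 14:30-15:15 (add 7h to convert from UTC-7).
Bashir in UTC: 07:00-12:15, 17:30-19:00 (subtract 3h to convert from UTC+3).
Zane in UTC: 07:00-15:15 (subtract 1h to convert from UTC+1).
Idris in UTC: 07:00-12:30, 13:30-14:15 (add 7h to convert from UTC-7).
Ximena ∩ Farrukh: 08:15-13:30.
Ximena ∩ Farrukh ∩ Rina: 08:15-13:30.
Ximena ∩ Farrukh ∩ Rina ∩ Pablo: 08:15-12:30, 12:45-13:15.
Ximena ∩ Farrukh ∩ Rina ∩ Pablo ∩ Bashir: 08:15-12:15.
Ximena ∩ Farrukh ∩ Rina ∩ Pablo ∩ Bashir ∩ Zane: 08:15-12:15.
Ximena ∩ Farrukh ∩ Rina ∩ Pablo ∩ Bashir ∩ Zane ∩ Idris: 08:15-12:15.
The first common window of at least 90 minutes is 08:15-12:15, so the earliest start is 08:15.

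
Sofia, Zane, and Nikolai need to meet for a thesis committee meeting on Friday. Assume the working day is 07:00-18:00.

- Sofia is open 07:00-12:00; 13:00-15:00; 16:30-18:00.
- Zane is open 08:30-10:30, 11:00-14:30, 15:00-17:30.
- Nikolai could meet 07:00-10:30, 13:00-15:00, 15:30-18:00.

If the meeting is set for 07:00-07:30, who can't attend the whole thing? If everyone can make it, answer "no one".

Sofia: free for 07:00-07:30. Zane: not fully free for 07:00-07:30. Nikolai: free for 07:00-07:30.

Zane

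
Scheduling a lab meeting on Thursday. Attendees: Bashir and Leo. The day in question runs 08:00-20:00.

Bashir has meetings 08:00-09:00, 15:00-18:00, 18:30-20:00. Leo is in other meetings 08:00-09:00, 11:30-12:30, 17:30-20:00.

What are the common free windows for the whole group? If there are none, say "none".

Bashir free: 09:00-15:00, 18:00-18:30 (invert busy blocks within the working day).
Leo free: 09:00-11:30, 12:30-17:30 (invert busy blocks within the working day).
Bashir ∩ Leo: 09:00-11:30, 12:30-15:00.

09:00-11:30, 12:30-15:00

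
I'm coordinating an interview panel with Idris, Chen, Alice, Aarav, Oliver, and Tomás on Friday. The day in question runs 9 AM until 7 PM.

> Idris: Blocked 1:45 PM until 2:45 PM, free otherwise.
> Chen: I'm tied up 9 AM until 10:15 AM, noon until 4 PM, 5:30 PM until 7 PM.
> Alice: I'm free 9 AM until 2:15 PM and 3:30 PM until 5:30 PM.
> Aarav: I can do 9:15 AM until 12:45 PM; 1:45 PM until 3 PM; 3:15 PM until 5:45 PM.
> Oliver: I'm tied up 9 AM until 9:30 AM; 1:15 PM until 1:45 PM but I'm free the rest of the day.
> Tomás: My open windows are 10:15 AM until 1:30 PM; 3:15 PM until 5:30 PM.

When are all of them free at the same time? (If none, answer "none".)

Idris free: 09:00-13:45, 14:45-19:00 (invert busy blocks within the working day).
Chen free: 10:15-12:00, 16:00-17:30 (invert busy blocks within the working day).
Alice free: 09:00-14:15, 15:30-17:30.
Aarav free: 09:15-12:45, 13:45-15:00, 15:15-17:45.
Oliver free: 09:30-13:15, 13:45-19:00 (invert busy blocks within the working day).
Tomás free: 10:15-13:30, 15:15-17:30.
Idris ∩ Chen: 10:15-12:00, 16:00-17:30.
Idris ∩ Chen ∩ Alice: 10:15-12:00, 16:00-17:30.
Idris ∩ Chen ∩ Alice ∩ Aarav: 10:15-12:00, 16:00-17:30.
Idris ∩ Chen ∩ Alice ∩ Aarav ∩ Oliver: 10:15-12:00, 16:00-17:30.
Idris ∩ Chen ∩ Alice ∩ Aarav ∩ Oliver ∩ Tomás: 10:15-12:00, 16:00-17:30.

10:15-12:00, 16:00-17:30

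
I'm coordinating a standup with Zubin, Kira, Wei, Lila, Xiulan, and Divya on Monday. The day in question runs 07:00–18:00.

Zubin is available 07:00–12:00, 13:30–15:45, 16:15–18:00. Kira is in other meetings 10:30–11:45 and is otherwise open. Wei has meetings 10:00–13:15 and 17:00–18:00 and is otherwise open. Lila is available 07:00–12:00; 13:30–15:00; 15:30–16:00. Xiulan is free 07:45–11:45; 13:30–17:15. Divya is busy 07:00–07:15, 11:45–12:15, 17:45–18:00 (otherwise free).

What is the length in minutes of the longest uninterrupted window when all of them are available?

135

Zubin free: 07:00-12:00, 13:30-15:45, 16:15-18:00.
Kira free: 07:00-10:30, 11:45-18:00 (invert busy blocks within the working day).
Wei free: 07:00-10:00, 13:15-17:00 (invert busy blocks within the working day).
Lila free: 07:00-12:00, 13:30-15:00, 15:30-16:00.
Xiulan free: 07:45-11:45, 13:30-17:15.
Divya free: 07:15-11:45, 12:15-17:45 (invert busy blocks within the working day).
Zubin ∩ Kira: 07:00-10:30, 11:45-12:00, 13:30-15:45, 16:15-18:00.
Zubin ∩ Kira ∩ Wei: 07:00-10:00, 13:30-15:45, 16:15-17:00.
Zubin ∩ Kira ∩ Wei ∩ Lila: 07:00-10:00, 13:30-15:00, 15:30-15:45.
Zubin ∩ Kira ∩ Wei ∩ Lila ∩ Xiulan: 07:45-10:00, 13:30-15:00, 15:30-15:45.
Zubin ∩ Kira ∩ Wei ∩ Lila ∩ Xiulan ∩ Divya: 07:45-10:00, 13:30-15:00, 15:30-15:45.
The longest is 07:45-10:00 at 135 minutes.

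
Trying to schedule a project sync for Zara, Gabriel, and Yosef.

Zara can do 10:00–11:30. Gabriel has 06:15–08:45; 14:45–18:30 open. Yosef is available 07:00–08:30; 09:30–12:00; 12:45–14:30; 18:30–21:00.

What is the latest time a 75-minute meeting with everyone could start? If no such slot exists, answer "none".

none

Zara ∩ Gabriel: ∅.
Zara ∩ Gabriel ∩ Yosef: ∅.
There is no time when everyone is free.
No common window is at least 75 minutes long.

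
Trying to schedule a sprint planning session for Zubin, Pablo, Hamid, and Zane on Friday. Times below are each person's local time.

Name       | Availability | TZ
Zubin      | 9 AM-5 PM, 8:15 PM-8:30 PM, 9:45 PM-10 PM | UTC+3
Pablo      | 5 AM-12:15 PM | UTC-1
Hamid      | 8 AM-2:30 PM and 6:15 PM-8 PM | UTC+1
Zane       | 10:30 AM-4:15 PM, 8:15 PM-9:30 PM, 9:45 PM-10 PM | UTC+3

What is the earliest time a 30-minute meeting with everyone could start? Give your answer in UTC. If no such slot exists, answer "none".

Zubin in UTC: 06:00-14:00, 17:15-17:30, 18:45-19:00 (subtract 3h to convert from UTC+3).
Pablo in UTC: 06:00-13:15 (add 1h to convert from UTC-1).
Hamid in UTC: 07:00-13:30, 17:15-19:00 (subtract 1h to convert from UTC+1).
Zane in UTC: 07:30-13:15, 17:15-18:30, 18:45-19:00 (subtract 3h to convert from UTC+3).
Zubin ∩ Pablo: 06:00-13:15.
Zubin ∩ Pablo ∩ Hamid: 07:00-13:15.
Zubin ∩ Pablo ∩ Hamid ∩ Zane: 07:30-13:15.
The first common window of at least 30 minutes is 07:30-13:15, so the earliest start is 07:30.

07:30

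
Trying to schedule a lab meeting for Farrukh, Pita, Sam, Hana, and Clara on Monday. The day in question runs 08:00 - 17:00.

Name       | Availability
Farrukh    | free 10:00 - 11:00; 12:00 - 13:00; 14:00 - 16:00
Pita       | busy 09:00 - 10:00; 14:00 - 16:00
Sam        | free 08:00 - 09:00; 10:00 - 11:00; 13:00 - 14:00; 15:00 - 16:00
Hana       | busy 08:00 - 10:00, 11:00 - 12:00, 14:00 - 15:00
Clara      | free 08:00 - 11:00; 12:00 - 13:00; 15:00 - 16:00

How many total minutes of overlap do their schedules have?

Farrukh free: 10:00-11:00, 12:00-13:00, 14:00-16:00.
Pita free: 08:00-09:00, 10:00-14:00, 16:00-17:00 (invert busy blocks within the working day).
Sam free: 08:00-09:00, 10:00-11:00, 13:00-14:00, 15:00-16:00.
Hana free: 10:00-11:00, 12:00-14:00, 15:00-17:00 (invert busy blocks within the working day).
Clara free: 08:00-11:00, 12:00-13:00, 15:00-16:00.
Farrukh ∩ Pita: 10:00-11:00, 12:00-13:00.
Farrukh ∩ Pita ∩ Sam: 10:00-11:00.
Farrukh ∩ Pita ∩ Sam ∩ Hana: 10:00-11:00.
Farrukh ∩ Pita ∩ Sam ∩ Hana ∩ Clara: 10:00-11:00.
Those are the intersection windows.
That's a single block of 60 minutes.

60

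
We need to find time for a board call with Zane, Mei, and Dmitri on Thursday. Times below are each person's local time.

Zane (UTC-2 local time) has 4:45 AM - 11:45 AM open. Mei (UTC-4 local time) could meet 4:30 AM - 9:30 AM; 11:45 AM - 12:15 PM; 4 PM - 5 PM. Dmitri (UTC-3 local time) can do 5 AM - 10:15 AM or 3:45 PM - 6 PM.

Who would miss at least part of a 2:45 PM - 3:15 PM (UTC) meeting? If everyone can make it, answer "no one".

Dmitri, Mei, Zane

Zane in UTC: 06:45-13:45 (add 2h to convert from UTC-2).
Mei in UTC: 08:30-13:30, 15:45-16:15, 20:00-21:00 (add 4h to convert from UTC-4).
Dmitri in UTC: 08:00-13:15, 18:45-21:00 (add 3h to convert from UTC-3).
Zane: not fully free for 14:45-15:15. Mei: not fully free for 14:45-15:15. Dmitri: not fully free for 14:45-15:15.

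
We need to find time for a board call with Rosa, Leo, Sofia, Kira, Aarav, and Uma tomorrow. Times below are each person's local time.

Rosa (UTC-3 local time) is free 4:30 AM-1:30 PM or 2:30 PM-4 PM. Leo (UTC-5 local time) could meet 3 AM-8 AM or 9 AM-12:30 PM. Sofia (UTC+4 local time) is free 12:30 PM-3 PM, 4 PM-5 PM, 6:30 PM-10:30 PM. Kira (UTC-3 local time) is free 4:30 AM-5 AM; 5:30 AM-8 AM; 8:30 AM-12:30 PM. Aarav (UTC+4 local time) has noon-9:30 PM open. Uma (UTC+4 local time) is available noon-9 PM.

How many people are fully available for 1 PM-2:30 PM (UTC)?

4

Rosa in UTC: 07:30-16:30, 17:30-19:00 (add 3h to convert from UTC-3).
Leo in UTC: 08:00-13:00, 14:00-17:30 (add 5h to convert from UTC-5).
Sofia in UTC: 08:30-11:00, 12:00-13:00, 14:30-18:30 (subtract 4h to convert from UTC+4).
Kira in UTC: 07:30-08:00, 08:30-11:00, 11:30-15:30 (add 3h to convert from UTC-3).
Aarav in UTC: 08:00-17:30 (subtract 4h to convert from UTC+4).
Uma in UTC: 08:00-17:00 (subtract 4h to convert from UTC+4).
Rosa, Kira, Aarav, and Uma can make the full 13:00-14:30 slot — that's 4.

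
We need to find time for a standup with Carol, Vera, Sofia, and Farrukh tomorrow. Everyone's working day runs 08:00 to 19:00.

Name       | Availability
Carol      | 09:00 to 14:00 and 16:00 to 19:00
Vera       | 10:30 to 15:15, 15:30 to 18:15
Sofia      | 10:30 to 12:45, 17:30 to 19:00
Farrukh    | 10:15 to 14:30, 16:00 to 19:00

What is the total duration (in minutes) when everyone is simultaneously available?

Carol ∩ Vera: 10:30-14:00, 16:00-18:15.
Carol ∩ Vera ∩ Sofia: 10:30-12:45, 17:30-18:15.
Carol ∩ Vera ∩ Sofia ∩ Farrukh: 10:30-12:45, 17:30-18:15.
Those are the intersection windows.
Summing the common windows: 135 + 45 = 180 minutes.

180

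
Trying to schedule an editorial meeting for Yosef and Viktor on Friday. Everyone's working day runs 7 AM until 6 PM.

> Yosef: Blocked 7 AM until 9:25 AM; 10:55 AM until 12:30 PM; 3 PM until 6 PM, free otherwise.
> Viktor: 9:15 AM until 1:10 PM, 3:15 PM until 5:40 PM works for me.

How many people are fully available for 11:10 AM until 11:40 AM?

Yosef free: 09:25-10:55, 12:30-15:00 (invert busy blocks within the working day).
Viktor free: 09:15-13:10, 15:15-17:40.
Viktor can make the full 11:10-11:40 slot — that's 1.

1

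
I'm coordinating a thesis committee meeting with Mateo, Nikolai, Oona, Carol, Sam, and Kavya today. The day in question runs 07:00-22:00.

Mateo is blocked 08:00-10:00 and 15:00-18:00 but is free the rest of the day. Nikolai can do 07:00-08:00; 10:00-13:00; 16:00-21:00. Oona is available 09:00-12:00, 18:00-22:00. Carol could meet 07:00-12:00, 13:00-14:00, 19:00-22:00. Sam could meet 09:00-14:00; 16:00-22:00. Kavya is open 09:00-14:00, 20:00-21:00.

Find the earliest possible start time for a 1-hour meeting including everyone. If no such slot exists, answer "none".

10:00

Mateo free: 07:00-08:00, 10:00-15:00, 18:00-22:00 (invert busy blocks within the working day).
Nikolai free: 07:00-08:00, 10:00-13:00, 16:00-21:00.
Oona free: 09:00-12:00, 18:00-22:00.
Carol free: 07:00-12:00, 13:00-14:00, 19:00-22:00.
Sam free: 09:00-14:00, 16:00-22:00.
Kavya free: 09:00-14:00, 20:00-21:00.
Mateo ∩ Nikolai: 07:00-08:00, 10:00-13:00, 18:00-21:00.
Mateo ∩ Nikolai ∩ Oona: 10:00-12:00, 18:00-21:00.
Mateo ∩ Nikolai ∩ Oona ∩ Carol: 10:00-12:00, 19:00-21:00.
Mateo ∩ Nikolai ∩ Oona ∩ Carol ∩ Sam: 10:00-12:00, 19:00-21:00.
Mateo ∩ Nikolai ∩ Oona ∩ Carol ∩ Sam ∩ Kavya: 10:00-12:00, 20:00-21:00.
The first common window of at least 60 minutes is 10:00-12:00, so the earliest start is 10:00.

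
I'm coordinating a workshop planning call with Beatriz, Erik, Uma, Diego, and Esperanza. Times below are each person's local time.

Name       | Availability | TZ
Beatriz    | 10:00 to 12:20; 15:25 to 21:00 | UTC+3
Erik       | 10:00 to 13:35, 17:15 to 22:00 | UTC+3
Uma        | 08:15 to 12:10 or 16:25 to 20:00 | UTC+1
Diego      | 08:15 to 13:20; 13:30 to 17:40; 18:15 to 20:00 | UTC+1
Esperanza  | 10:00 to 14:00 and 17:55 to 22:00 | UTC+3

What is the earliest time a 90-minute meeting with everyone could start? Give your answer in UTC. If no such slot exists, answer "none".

Beatriz in UTC: 07:00-09:20, 12:25-18:00 (subtract 3h to convert from UTC+3).
Erik in UTC: 07:00-10:35, 14:15-19:00 (subtract 3h to convert from UTC+3).
Uma in UTC: 07:15-11:10, 15:25-19:00 (subtract 1h to convert from UTC+1).
Diego in UTC: 07:15-12:20, 12:30-16:40, 17:15-19:00 (subtract 1h to convert from UTC+1).
Esperanza in UTC: 07:00-11:00, 14:55-19:00 (subtract 3h to convert from UTC+3).
Beatriz ∩ Erik: 07:00-09:20, 14:15-18:00.
Beatriz ∩ Erik ∩ Uma: 07:15-09:20, 15:25-18:00.
Beatriz ∩ Erik ∩ Uma ∩ Diego: 07:15-09:20, 15:25-16:40, 17:15-18:00.
Beatriz ∩ Erik ∩ Uma ∩ Diego ∩ Esperanza: 07:15-09:20, 15:25-16:40, 17:15-18:00.
The first common window of at least 90 minutes is 07:15-09:20, so the earliest start is 07:15.

07:15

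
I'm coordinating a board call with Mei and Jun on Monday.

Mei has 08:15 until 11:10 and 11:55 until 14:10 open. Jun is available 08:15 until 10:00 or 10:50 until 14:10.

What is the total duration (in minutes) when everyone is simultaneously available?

Mei ∩ Jun: 08:15-10:00, 10:50-11:10, 11:55-14:10.
Summing the common windows: 105 + 20 + 135 = 260 minutes.

260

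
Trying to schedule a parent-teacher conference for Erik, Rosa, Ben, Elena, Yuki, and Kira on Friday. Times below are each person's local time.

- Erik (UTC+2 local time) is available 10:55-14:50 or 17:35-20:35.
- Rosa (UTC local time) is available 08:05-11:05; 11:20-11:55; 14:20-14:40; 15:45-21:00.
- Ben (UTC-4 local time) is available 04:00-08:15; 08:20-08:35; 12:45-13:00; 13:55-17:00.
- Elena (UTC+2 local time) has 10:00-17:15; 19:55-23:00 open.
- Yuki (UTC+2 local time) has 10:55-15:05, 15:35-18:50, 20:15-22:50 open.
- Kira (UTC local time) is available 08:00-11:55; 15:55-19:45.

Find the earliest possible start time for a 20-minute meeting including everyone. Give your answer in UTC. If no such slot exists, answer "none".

Erik in UTC: 08:55-12:50, 15:35-18:35 (subtract 2h to convert from UTC+2).
Rosa in UTC: 08:05-11:05, 11:20-11:55, 14:20-14:40, 15:45-21:00.
Ben in UTC: 08:00-12:15, 12:20-12:35, 16:45-17:00, 17:55-21:00 (add 4h to convert from UTC-4).
Elena in UTC: 08:00-15:15, 17:55-21:00 (subtract 2h to convert from UTC+2).
Yuki in UTC: 08:55-13:05, 13:35-16:50, 18:15-20:50 (subtract 2h to convert from UTC+2).
Kira in UTC: 08:00-11:55, 15:55-19:45.
Erik ∩ Rosa: 08:55-11:05, 11:20-11:55, 15:45-18:35.
Erik ∩ Rosa ∩ Ben: 08:55-11:05, 11:20-11:55, 16:45-17:00, 17:55-18:35.
Erik ∩ Rosa ∩ Ben ∩ Elena: 08:55-11:05, 11:20-11:55, 17:55-18:35.
Erik ∩ Rosa ∩ Ben ∩ Elena ∩ Yuki: 08:55-11:05, 11:20-11:55, 18:15-18:35.
Erik ∩ Rosa ∩ Ben ∩ Elena ∩ Yuki ∩ Kira: 08:55-11:05, 11:20-11:55, 18:15-18:35.
So the common availability across everyone is 08:55-11:05, 11:20-11:55, 18:15-18:35.
The first common window of at least 20 minutes is 08:55-11:05, so the earliest start is 08:55.

08:55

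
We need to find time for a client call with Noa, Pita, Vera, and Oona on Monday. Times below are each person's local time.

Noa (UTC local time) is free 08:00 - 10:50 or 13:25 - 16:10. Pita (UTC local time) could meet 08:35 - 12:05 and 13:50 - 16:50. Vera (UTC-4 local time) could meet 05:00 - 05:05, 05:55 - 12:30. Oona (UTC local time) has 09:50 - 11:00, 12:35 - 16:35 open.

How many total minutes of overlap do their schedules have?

Noa in UTC: 08:00-10:50, 13:25-16:10.
Pita in UTC: 08:35-12:05, 13:50-16:50.
Vera in UTC: 09:00-09:05, 09:55-16:30 (add 4h to convert from UTC-4).
Oona in UTC: 09:50-11:00, 12:35-16:35.
Noa ∩ Pita: 08:35-10:50, 13:50-16:10.
Noa ∩ Pita ∩ Vera: 09:00-09:05, 09:55-10:50, 13:50-16:10.
Noa ∩ Pita ∩ Vera ∩ Oona: 09:55-10:50, 13:50-16:10.
Summing the common windows: 55 + 140 = 195 minutes.

195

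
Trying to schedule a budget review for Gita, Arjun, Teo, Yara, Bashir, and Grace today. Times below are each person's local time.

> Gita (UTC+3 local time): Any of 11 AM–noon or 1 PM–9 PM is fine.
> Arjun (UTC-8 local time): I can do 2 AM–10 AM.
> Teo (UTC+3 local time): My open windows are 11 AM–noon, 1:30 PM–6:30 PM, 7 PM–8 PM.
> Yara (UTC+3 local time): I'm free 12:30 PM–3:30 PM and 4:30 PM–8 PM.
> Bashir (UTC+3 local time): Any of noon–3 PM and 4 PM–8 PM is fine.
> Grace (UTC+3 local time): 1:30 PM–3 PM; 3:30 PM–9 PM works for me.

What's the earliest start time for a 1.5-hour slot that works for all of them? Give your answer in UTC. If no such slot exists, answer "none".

10:30

Gita in UTC: 08:00-09:00, 10:00-18:00 (subtract 3h to convert from UTC+3).
Arjun in UTC: 10:00-18:00 (add 8h to convert from UTC-8).
Teo in UTC: 08:00-09:00, 10:30-15:30, 16:00-17:00 (subtract 3h to convert from UTC+3).
Yara in UTC: 09:30-12:30, 13:30-17:00 (subtract 3h to convert from UTC+3).
Bashir in UTC: 09:00-12:00, 13:00-17:00 (subtract 3h to convert from UTC+3).
Grace in UTC: 10:30-12:00, 12:30-18:00 (subtract 3h to convert from UTC+3).
Gita ∩ Arjun: 10:00-18:00.
Gita ∩ Arjun ∩ Teo: 10:30-15:30, 16:00-17:00.
Gita ∩ Arjun ∩ Teo ∩ Yara: 10:30-12:30, 13:30-15:30, 16:00-17:00.
Gita ∩ Arjun ∩ Teo ∩ Yara ∩ Bashir: 10:30-12:00, 13:30-15:30, 16:00-17:00.
Gita ∩ Arjun ∩ Teo ∩ Yara ∩ Bashir ∩ Grace: 10:30-12:00, 13:30-15:30, 16:00-17:00.
Those are the intersection windows.
The first common window of at least 90 minutes is 10:30-12:00, so the earliest start is 10:30.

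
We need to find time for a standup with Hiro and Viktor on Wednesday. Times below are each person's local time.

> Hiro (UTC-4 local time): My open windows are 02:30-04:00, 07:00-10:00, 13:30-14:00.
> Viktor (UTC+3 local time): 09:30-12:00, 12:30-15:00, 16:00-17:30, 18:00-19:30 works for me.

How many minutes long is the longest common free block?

90

Hiro in UTC: 06:30-08:00, 11:00-14:00, 17:30-18:00 (add 4h to convert from UTC-4).
Viktor in UTC: 06:30-09:00, 09:30-12:00, 13:00-14:30, 15:00-16:30 (subtract 3h to convert from UTC+3).
Hiro ∩ Viktor: 06:30-08:00, 11:00-12:00, 13:00-14:00.
The longest is 06:30-08:00 at 90 minutes.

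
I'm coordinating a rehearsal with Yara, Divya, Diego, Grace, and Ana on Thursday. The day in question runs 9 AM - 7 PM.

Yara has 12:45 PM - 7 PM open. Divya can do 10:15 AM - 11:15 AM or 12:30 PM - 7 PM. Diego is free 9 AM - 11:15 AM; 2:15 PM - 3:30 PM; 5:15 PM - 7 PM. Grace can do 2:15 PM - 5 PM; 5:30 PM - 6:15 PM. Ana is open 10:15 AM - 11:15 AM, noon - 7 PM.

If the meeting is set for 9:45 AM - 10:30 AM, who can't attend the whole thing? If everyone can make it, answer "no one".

Yara: not fully free for 09:45-10:30. Divya: not fully free for 09:45-10:30. Diego: free for 09:45-10:30. Grace: not fully free for 09:45-10:30. Ana: not fully free for 09:45-10:30.

Ana, Divya, Grace, Yara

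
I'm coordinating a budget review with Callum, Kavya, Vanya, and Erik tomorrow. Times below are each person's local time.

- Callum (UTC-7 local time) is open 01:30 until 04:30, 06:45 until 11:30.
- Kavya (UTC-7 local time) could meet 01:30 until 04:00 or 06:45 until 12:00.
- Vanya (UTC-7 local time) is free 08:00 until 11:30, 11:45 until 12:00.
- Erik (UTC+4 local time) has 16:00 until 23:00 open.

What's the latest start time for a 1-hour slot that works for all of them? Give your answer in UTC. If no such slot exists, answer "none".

17:30

Callum in UTC: 08:30-11:30, 13:45-18:30 (add 7h to convert from UTC-7).
Kavya in UTC: 08:30-11:00, 13:45-19:00 (add 7h to convert from UTC-7).
Vanya in UTC: 15:00-18:30, 18:45-19:00 (add 7h to convert from UTC-7).
Erik in UTC: 12:00-19:00 (subtract 4h to convert from UTC+4).
Callum ∩ Kavya: 08:30-11:00, 13:45-18:30.
Callum ∩ Kavya ∩ Vanya: 15:00-18:30.
Callum ∩ Kavya ∩ Vanya ∩ Erik: 15:00-18:30.
The last common window of at least 60 minutes is 15:00-18:30; a 60-minute meeting can start as late as 17:30 and still end by 18:30.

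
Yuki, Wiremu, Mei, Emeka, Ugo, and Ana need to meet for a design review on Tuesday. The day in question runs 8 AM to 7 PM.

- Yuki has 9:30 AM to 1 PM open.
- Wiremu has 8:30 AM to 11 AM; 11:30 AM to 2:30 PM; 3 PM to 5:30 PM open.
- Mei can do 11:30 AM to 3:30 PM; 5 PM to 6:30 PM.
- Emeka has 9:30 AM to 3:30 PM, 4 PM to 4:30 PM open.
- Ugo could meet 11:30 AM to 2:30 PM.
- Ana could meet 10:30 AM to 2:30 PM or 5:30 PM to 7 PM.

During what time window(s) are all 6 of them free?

11:30-13:00

Yuki ∩ Wiremu: 09:30-11:00, 11:30-13:00.
Yuki ∩ Wiremu ∩ Mei: 11:30-13:00.
Yuki ∩ Wiremu ∩ Mei ∩ Emeka: 11:30-13:00.
Yuki ∩ Wiremu ∩ Mei ∩ Emeka ∩ Ugo: 11:30-13:00.
Yuki ∩ Wiremu ∩ Mei ∩ Emeka ∩ Ugo ∩ Ana: 11:30-13:00.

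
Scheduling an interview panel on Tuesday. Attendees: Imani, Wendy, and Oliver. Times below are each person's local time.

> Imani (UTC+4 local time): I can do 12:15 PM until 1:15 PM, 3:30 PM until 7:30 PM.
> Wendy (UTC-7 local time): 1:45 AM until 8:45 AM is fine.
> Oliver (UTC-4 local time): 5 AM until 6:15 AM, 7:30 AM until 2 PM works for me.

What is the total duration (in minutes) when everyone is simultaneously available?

Imani in UTC: 08:15-09:15, 11:30-15:30 (subtract 4h to convert from UTC+4).
Wendy in UTC: 08:45-15:45 (add 7h to convert from UTC-7).
Oliver in UTC: 09:00-10:15, 11:30-18:00 (add 4h to convert from UTC-4).
Imani ∩ Wendy: 08:45-09:15, 11:30-15:30.
Imani ∩ Wendy ∩ Oliver: 09:00-09:15, 11:30-15:30.
Summing the common windows: 15 + 240 = 255 minutes.

255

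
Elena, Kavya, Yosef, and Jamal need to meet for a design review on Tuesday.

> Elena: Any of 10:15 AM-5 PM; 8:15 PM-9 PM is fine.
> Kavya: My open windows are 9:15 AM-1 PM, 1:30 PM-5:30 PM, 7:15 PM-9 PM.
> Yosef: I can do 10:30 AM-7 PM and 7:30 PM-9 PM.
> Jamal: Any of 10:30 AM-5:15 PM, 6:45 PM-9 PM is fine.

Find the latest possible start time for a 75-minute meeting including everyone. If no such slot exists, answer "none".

Elena ∩ Kavya: 10:15-13:00, 13:30-17:00, 20:15-21:00.
Elena ∩ Kavya ∩ Yosef: 10:30-13:00, 13:30-17:00, 20:15-21:00.
Elena ∩ Kavya ∩ Yosef ∩ Jamal: 10:30-13:00, 13:30-17:00, 20:15-21:00.
The last common window of at least 75 minutes is 13:30-17:00; a 75-minute meeting can start as late as 15:45 and still end by 17:00.

15:45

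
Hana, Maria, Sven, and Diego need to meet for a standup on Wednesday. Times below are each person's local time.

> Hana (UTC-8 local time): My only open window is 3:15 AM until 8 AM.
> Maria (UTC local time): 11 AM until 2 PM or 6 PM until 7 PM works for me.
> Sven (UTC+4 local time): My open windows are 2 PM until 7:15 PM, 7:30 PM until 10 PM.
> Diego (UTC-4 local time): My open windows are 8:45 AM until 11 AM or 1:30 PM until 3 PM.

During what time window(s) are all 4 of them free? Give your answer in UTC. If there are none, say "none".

Hana in UTC: 11:15-16:00 (add 8h to convert from UTC-8).
Maria in UTC: 11:00-14:00, 18:00-19:00.
Sven in UTC: 10:00-15:15, 15:30-18:00 (subtract 4h to convert from UTC+4).
Diego in UTC: 12:45-15:00, 17:30-19:00 (add 4h to convert from UTC-4).
Hana ∩ Maria: 11:15-14:00.
Hana ∩ Maria ∩ Sven: 11:15-14:00.
Hana ∩ Maria ∩ Sven ∩ Diego: 12:45-14:00.

12:45-14:00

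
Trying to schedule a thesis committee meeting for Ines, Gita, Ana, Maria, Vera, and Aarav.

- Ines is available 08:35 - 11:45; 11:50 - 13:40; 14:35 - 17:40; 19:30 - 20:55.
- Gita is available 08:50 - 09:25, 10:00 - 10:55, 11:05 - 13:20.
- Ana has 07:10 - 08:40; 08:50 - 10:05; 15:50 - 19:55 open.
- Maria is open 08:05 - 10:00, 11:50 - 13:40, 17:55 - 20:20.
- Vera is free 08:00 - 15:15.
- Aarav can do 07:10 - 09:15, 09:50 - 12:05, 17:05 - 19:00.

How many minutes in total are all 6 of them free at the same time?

25

Ines ∩ Gita: 08:50-09:25, 10:00-10:55, 11:05-11:45, 11:50-13:20.
Ines ∩ Gita ∩ Ana: 08:50-09:25, 10:00-10:05.
Ines ∩ Gita ∩ Ana ∩ Maria: 08:50-09:25.
Ines ∩ Gita ∩ Ana ∩ Maria ∩ Vera: 08:50-09:25.
Ines ∩ Gita ∩ Ana ∩ Maria ∩ Vera ∩ Aarav: 08:50-09:15.
That's a single block of 25 minutes.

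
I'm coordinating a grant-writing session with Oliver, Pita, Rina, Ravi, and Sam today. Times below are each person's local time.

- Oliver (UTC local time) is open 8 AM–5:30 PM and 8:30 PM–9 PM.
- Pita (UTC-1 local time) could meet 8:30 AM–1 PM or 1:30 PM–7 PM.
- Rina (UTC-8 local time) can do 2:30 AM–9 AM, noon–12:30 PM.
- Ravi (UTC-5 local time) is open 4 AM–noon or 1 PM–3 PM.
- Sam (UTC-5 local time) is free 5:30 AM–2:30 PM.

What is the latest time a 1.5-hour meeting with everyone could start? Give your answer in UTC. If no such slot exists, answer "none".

Oliver in UTC: 08:00-17:30, 20:30-21:00.
Pita in UTC: 09:30-14:00, 14:30-20:00 (add 1h to convert from UTC-1).
Rina in UTC: 10:30-17:00, 20:00-20:30 (add 8h to convert from UTC-8).
Ravi in UTC: 09:00-17:00, 18:00-20:00 (add 5h to convert from UTC-5).
Sam in UTC: 10:30-19:30 (add 5h to convert from UTC-5).
Oliver ∩ Pita: 09:30-14:00, 14:30-17:30.
Oliver ∩ Pita ∩ Rina: 10:30-14:00, 14:30-17:00.
Oliver ∩ Pita ∩ Rina ∩ Ravi: 10:30-14:00, 14:30-17:00.
Oliver ∩ Pita ∩ Rina ∩ Ravi ∩ Sam: 10:30-14:00, 14:30-17:00.
Those are the intersection windows.
The last common window of at least 90 minutes is 14:30-17:00; a 90-minute meeting can start as late as 15:30 and still end by 17:00.

15:30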